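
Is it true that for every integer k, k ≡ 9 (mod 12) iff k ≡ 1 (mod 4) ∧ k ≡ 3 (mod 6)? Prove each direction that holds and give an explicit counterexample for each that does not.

Forward direction. Suppose k ≡ 9 (mod 12); write k = 12j + 9. Since 4 ∣ 12, reducing mod 4 gives k ≡ 9 ≡ 1 (mod 4); since 6 ∣ 12, reducing mod 6 gives k ≡ 9 ≡ 3 (mod 6).

Converse. If k ≡ 1 (mod 4) and k ≡ 3 (mod 6), then by the Chinese remainder theorem k ≡ 9 (mod 12). This is exactly k ≡ 9 (mod 12).

Both implications hold.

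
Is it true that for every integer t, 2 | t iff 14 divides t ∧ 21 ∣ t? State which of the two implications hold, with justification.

Only the reverse direction holds.

(⇒) This fails: take t = 2. Certainly 2 ∣ 2, but 14 ∤ 2.

(⇐) Suppose 14 ∣ t and 21 ∣ t. Any common multiple of 14 and 21 is a multiple of their lcm; here lcm(14, 21) = 14·21/gcd(14, 21) = 294/7 = 42, so 42 ∣ t. Since 2 ∣ 42, it follows that 2 ∣ t.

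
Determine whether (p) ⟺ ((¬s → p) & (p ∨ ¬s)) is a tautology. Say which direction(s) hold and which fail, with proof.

[⇐] Assume the antecedent. If s is true, the antecedent forces (s = T, p = T), and p holds there. If s is false, the antecedent forces (s = F, p = T), and p holds there. Either way p holds.

[⇒] Assume the antecedent. If s is true, the antecedent forces (s = T, p = T), and (¬s → p) & (p ∨ ¬s) holds there. If s is false, the antecedent forces (s = F, p = T), and (¬s → p) & (p ∨ ¬s) holds there. Either way (¬s → p) & (p ∨ ¬s) holds.

Both directions hold.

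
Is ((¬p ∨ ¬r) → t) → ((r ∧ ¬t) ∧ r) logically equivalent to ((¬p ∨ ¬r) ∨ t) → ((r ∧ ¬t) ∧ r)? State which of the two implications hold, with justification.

(⇒) This fails. Under t = F, p = F, r = F, the left side is true but the right side is false.

(⇐) Assume the antecedent. If t is true, the antecedent cannot hold. If t is false, the consequent reduces to true regardless of the other variables. Either way the consequent holds.

Not equivalent: only (⇐) holds.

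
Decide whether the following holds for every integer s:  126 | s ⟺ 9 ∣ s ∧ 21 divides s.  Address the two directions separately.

Only the forward direction holds.

(⇐) This fails: take s = 63. Both 9 ∣ 63 and 21 ∣ 63, yet 63 is not a multiple of 126 (since 63 = 0·126 + 63), so 126 ∤ 63.

(⇒) If 126 ∣ s, write s = 126q. Since 126 = 14·9, s = 9·(14q), so 9 ∣ s; and since 126 = 6·21, s = 21·(6q), so 21 ∣ s.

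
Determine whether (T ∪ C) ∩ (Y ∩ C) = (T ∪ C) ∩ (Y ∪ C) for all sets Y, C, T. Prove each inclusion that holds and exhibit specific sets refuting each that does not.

The sets are not equal: only the forward inclusion holds.

(⊇) This inclusion fails. Take Y = ∅, C = {1}, T = ∅; then 1 ∈ (T ∪ C) ∩ (Y ∪ C) but 1 ∉ (T ∪ C) ∩ (Y ∩ C).

(⊆) Let x ∈ (T ∪ C) ∩ (Y ∩ C). Then either x ∈ Y ∩ C and x ∉ T; or x ∈ Y ∩ C ∩ T. In each case x ∈ (T ∪ C) ∩ (Y ∪ C), so (T ∪ C) ∩ (Y ∩ C) ⊆ (T ∪ C) ∩ (Y ∪ C).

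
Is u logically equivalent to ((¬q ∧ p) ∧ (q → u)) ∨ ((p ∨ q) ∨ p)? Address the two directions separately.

(→) This fails. Under u = T, p = F, q = F, the left side is true but the right side is false.

(←) This fails. Under u = F, p = T, q = F, the left side is false but the right side is true.

Neither implication holds.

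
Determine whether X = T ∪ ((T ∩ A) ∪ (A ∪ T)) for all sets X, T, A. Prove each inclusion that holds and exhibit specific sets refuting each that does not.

Forward inclusion. This inclusion fails. Take X = {1}, T = ∅, A = ∅; then 1 ∈ X but 1 ∉ T ∪ ((T ∩ A) ∪ (A ∪ T)).

Reverse inclusion. This inclusion fails. Take X = ∅, T = {1}, A = ∅; then 1 ∈ T ∪ ((T ∩ A) ∪ (A ∪ T)) but 1 ∉ X.

Neither inclusion holds.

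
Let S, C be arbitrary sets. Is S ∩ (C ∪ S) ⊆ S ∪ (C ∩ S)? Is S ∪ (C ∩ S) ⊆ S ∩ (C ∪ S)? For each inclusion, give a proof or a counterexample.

Both inclusions hold; the sets are equal.

(⊆) Let x ∈ S ∩ (C ∪ S). Then either x ∈ S and x ∉ C; or x ∈ S ∩ C. In each case x ∈ S ∪ (C ∩ S), so S ∩ (C ∪ S) ⊆ S ∪ (C ∩ S).

(⊇) Let x ∈ S ∪ (C ∩ S). Then either x ∈ S and x ∉ C; or x ∈ S ∩ C. In each case x ∈ S ∩ (C ∪ S), so S ∪ (C ∩ S) ⊆ S ∩ (C ∪ S).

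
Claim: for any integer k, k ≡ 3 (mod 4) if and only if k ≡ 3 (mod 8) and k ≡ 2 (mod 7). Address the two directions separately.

Only the reverse direction holds.

(→) This fails: k = 3 gives 3 ≡ 3 (mod 4) but 3 ≡ 3 (mod 7), so the conjunction on the right does not hold.

(←) Conversely, if k ≡ 3 (mod 8) and k ≡ 2 (mod 7), then by the Chinese remainder theorem k ≡ 51 (mod 56). Since 51 ≡ 3 (mod 4) and 4 ∣ 56, we get k ≡ 3 (mod 4).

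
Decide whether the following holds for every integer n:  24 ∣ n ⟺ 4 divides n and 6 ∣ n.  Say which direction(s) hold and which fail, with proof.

Only the forward implication holds.

Forward direction. If 24 ∣ n, write n = 24q. Since 24 = 6·4, n = 4·(6q), so 4 ∣ n; and since 24 = 4·6, n = 6·(4q), so 6 ∣ n.

Converse. This fails: take n = 12. Both 4 ∣ 12 and 6 ∣ 12, yet 12 is not a multiple of 24 (since 12 = 0·24 + 12), so 24 ∤ 12.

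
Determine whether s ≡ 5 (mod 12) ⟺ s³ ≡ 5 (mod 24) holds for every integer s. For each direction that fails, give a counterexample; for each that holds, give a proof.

(←) The residues r modulo 24 with r³ ≡ 5 (mod 24) are exactly {5}, and each is ≡ 5 (mod 12).

(→) This fails: take s = 17. Then 17 ≡ 5 (mod 12), but 17³ = 4913 ≡ 17 (mod 24), not 5.

(⇒) fails; (⇐) holds.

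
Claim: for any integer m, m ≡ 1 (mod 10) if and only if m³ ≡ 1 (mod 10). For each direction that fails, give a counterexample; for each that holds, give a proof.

Forward direction. Suppose m ≡ 1 (mod 10). Write m = 10j + 1. Then (10j + 1)³ = 1000j³ + 300j² + 30j + 1 = 10(100j³ + 30j² + 3j) + 1, so m³ ≡ 1 (mod 10).

Converse. Suppose m³ ≡ 1 (mod 10). The only residue r in {0, …, 9} with r³ ≡ 1 (mod 10) is r = 1, so m ≡ 1 (mod 10).

Both directions hold; the statement is true.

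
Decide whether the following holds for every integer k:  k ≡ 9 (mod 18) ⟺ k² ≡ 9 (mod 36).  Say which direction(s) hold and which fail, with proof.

The forward direction holds; the converse fails.

[⇒] Suppose k ≡ 9 (mod 18). Working modulo 36, k ∈ {9, 27}; for each such r, r² ≡ 9 (mod 36).

[⇐] This fails: take k = 3. Then 3² = 9 ≡ 9 (mod 36), yet 3 ≡ 3 (mod 18), not 9.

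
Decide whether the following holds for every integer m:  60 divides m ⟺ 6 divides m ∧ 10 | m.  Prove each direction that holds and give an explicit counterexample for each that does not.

Not equivalent: only (⇒) holds.

(⟹) If 60 ∣ m, write m = 60q. Since 60 = 10·6, m = 6·(10q), so 6 ∣ m; and since 60 = 6·10, m = 10·(6q), so 10 ∣ m.

(⟸) This fails: take m = 30. Both 6 ∣ 30 and 10 ∣ 30, yet 30 is not a multiple of 60 (since 30 = 0·60 + 30), so 60 ∤ 30.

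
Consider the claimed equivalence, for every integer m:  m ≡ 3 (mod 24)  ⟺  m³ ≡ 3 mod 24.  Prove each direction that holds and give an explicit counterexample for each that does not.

The biconditional holds.

(→) Suppose m ≡ 3 (mod 24). Write m = 24j + 3. Then (24j + 3)³ = 13824j³ + 5184j² + 648j + 27 = 24(576j³ + 216j² + 27j + 1) + 3, so m³ ≡ 3 (mod 24).

(←) Conversely, suppose m³ ≡ 3 (mod 24). The only residue r in {0, …, 23} with r³ ≡ 3 (mod 24) is r = 3, so m ≡ 3 (mod 24).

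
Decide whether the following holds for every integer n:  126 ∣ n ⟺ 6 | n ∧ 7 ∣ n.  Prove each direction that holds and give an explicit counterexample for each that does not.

The forward direction holds; the converse fails.

(⇒) If 126 ∣ n, write n = 126q. Since 126 = 21·6, n = 6·(21q), so 6 ∣ n; and since 126 = 18·7, n = 7·(18q), so 7 ∣ n.

(⇐) This fails: take n = 42. Both 6 ∣ 42 and 7 ∣ 42, yet 42 is not a multiple of 126 (since 42 = 0·126 + 42), so 126 ∤ 42.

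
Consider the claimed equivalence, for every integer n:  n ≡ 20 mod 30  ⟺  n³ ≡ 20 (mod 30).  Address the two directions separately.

Both directions hold.

[⇒] Suppose n ≡ 20 mod 30. Write n = 30j + 20. Then (30j + 20)³ = 27000j³ + 54000j² + 36000j + 8000 = 30(900j³ + 1800j² + 1200j + 266) + 20, so n³ ≡ 20 (mod 30).

[⇐] Conversely, suppose n³ ≡ 20 (mod 30). The only residue r in {0, …, 29} with r³ ≡ 20 (mod 30) is r = 20, so n ≡ 20 (mod 30).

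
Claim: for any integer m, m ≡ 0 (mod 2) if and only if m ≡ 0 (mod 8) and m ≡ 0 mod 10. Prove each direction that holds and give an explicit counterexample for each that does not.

[⇒] This fails: m = 2 gives 2 ≡ 0 (mod 2) but 2 ≡ 2 (mod 8), so the conjunction on the right does not hold.

[⇐] Conversely, if m ≡ 0 (mod 8) and m ≡ 0 (mod 10), then by the Chinese remainder theorem m ≡ 0 (mod 40). Since 0 ≡ 0 (mod 2) and 2 ∣ 40, we get m ≡ 0 (mod 2).

Not equivalent: only (⇐) holds.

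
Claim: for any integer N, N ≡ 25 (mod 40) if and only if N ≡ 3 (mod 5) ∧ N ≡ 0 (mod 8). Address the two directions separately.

Both directions fail.

(⟹) This fails: N = 25 gives 25 ≡ 25 (mod 40) but 25 ≡ 0 (mod 5), so the conjunction on the right does not hold.

(⟸) This fails: N = 8 satisfies both congruences on the right (8 ≡ 3 mod 5 and 8 ≡ 0 mod 8) yet 8 ≡ 8 (mod 40), not 25.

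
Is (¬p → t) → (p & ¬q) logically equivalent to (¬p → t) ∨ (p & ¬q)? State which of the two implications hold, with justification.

[⇒] This fails. Under t = F, p = F, q = F, the left side is true but the right side is false.

[⇐] This fails. Under t = T, p = F, q = F, the left side is false but the right side is true.

Neither implication holds.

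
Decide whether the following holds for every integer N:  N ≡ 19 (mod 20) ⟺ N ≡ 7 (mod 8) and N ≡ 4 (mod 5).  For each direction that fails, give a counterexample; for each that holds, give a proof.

Forward direction. This fails: N = 19 gives 19 ≡ 19 (mod 20) but 19 ≡ 3 (mod 8), so the conjunction on the right does not hold.

Converse. If N ≡ 7 (mod 8) and N ≡ 4 (mod 5), then by the Chinese remainder theorem N ≡ 39 (mod 40). Since 39 ≡ 19 (mod 20) and 20 ∣ 40, we get N ≡ 19 (mod 20).

(⇒) fails; (⇐) holds.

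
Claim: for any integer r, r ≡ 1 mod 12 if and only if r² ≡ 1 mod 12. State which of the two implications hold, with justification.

(⇒) holds; (⇐) fails.

(⇒) Suppose r ≡ 1 mod 12. Write r = 12j + 1. Then (12j + 1)² = 144j² + 24j + 1 = 12(12j² + 2j) + 1, so r² ≡ 1 (mod 12).

(⇐) This fails: take r = 5. Then 5² = 25 ≡ 1 (mod 12), yet 5 ≡ 5 (mod 12), not 1.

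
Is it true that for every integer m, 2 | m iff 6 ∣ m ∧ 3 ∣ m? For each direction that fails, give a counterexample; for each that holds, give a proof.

The forward direction fails; the converse holds.

(⇒) This fails: take m = 2. Certainly 2 ∣ 2, but 6 ∤ 2.

(⇐) Suppose 6 ∣ m and 3 ∣ m. Any common multiple of 6 and 3 is a multiple of their lcm; here lcm(6, 3) = 6·3/gcd(6, 3) = 18/3 = 6, so 6 ∣ m. Since 2 ∣ 6, it follows that 2 ∣ m.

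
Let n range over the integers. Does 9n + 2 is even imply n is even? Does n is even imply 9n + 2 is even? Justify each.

Both directions hold; the statement is true.

Forward direction. Suppose 9n + 2 is even. Since 9 is odd, 9n and n have the same parity, so 9n + 2 ≡ n + 2 (mod 2). As 2 is even, 9n + 2 is even exactly when n is even. Thus n is even.

Converse. Suppose n is even; write n = 2j. Then 9n + 2 = 9·(2j) + 2 = 2·9j + 2, which is even.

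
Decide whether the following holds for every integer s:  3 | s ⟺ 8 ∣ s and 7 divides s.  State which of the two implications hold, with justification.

Both directions fail.

Forward direction. This fails: take s = 3. Certainly 3 ∣ 3, but 8 ∤ 3.

Converse. This fails: take s = 56. Both 8 ∣ 56 and 7 ∣ 56, yet 56 is not a multiple of 3 (since 56 = 18·3 + 2), so 3 ∤ 56.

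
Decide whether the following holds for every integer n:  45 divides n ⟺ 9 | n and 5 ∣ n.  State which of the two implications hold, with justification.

Forward direction. If 45 ∣ n, write n = 45q. Since 45 = 5·9, n = 9·(5q), so 9 ∣ n; and since 45 = 9·5, n = 5·(9q), so 5 ∣ n.

Converse. Suppose 9 ∣ n and 5 ∣ n. Any common multiple of 9 and 5 is a multiple of their lcm; here gcd(9, 5) = 1, so lcm(9, 5) = 9·5 = 45, so 45 ∣ n.

The biconditional holds.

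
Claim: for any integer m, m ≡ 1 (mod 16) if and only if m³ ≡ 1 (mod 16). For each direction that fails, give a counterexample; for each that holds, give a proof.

The biconditional holds.

(⟹) Suppose m ≡ 1 (mod 16). Write m = 16j + 1. Then (16j + 1)³ = 4096j³ + 768j² + 48j + 1 = 16(256j³ + 48j² + 3j) + 1, so m³ ≡ 1 (mod 16).

(⟸) Conversely, suppose m³ ≡ 1 (mod 16). The only residue r in {0, …, 15} with r³ ≡ 1 (mod 16) is r = 1, so m ≡ 1 (mod 16).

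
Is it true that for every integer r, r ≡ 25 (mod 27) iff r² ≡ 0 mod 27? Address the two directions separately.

Both directions fail.

(⇒) This fails: take r = 25. Then 25 ≡ 25 (mod 27), but 25² = 625 ≡ 4 (mod 27), not 0.

(⇐) This fails: take r = 0. Then 0² = 0 ≡ 0 (mod 27), yet 0 ≡ 0 (mod 27), not 25.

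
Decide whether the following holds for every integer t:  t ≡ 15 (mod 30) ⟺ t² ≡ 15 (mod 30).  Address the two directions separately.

Both directions hold.

(⟸) Suppose t² ≡ 15 (mod 30). The only residue r in {0, …, 29} with r² ≡ 15 (mod 30) is r = 15, so t ≡ 15 (mod 30).

(⟹) Suppose t ≡ 15 (mod 30). Write t = 30j + 15. Then (30j + 15)² = 900j² + 900j + 225 = 30(30j² + 30j + 7) + 15, so t² ≡ 15 (mod 30).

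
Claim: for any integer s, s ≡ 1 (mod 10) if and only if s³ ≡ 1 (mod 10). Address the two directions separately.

[⇒] Suppose s ≡ 1 (mod 10). Write s = 10j + 1. Then (10j + 1)³ = 1000j³ + 300j² + 30j + 1 = 10(100j³ + 30j² + 3j) + 1, so s³ ≡ 1 (mod 10).

[⇐] For the converse, argue contrapositively. If s ≢ 1 (mod 10), then s is congruent to one of 0, 2, 3, 4, 5, 6, 7, 8, 9 modulo 10, and these give s³ ≡ 0, 8, 7, 4, 5, 6, 3, 2, 9 respectively — never 1.

Both directions hold; the statement is true.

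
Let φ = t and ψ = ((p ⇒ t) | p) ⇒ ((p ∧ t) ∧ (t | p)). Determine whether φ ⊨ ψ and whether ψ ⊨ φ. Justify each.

(→) This fails. Under t = T, p = F, the left side is true but the right side is false.

(←) Assume the antecedent. If t is true, t reduces to true regardless of the other variables. If t is false, the antecedent cannot hold. Either way t holds.

The forward direction fails; the converse holds.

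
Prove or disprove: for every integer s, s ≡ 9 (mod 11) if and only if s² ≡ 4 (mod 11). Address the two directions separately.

Not equivalent: only (⇒) holds.

Converse. This fails: take s = 2. Then 2² = 4 ≡ 4 (mod 11), yet 2 ≡ 2 (mod 11), not 9.

Forward direction. Suppose s ≡ 9 (mod 11). Write s = 11j + 9. Then (11j + 9)² = 121j² + 198j + 81 = 11(11j² + 18j + 7) + 4, so s² ≡ 4 (mod 11).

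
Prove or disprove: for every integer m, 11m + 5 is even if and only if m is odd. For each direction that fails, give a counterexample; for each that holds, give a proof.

Both directions hold.

(⇐) Suppose m is odd; write m = 2j + 1. Then 11m + 5 = 11·(2j + 1) + 5 = 2·11j + 16, which is even.

(⇒) Suppose 11m + 5 is even. Since 11 is odd, 11m and m have the same parity, so 11m + 5 ≡ m + 5 (mod 2). As 5 is odd, 11m + 5 is even exactly when m is odd. Thus m is odd.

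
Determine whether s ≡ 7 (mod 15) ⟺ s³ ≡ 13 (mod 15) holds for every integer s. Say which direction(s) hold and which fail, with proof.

Both directions hold.

(⇐) Suppose s³ ≡ 13 (mod 15). The only residue r in {0, …, 14} with r³ ≡ 13 (mod 15) is r = 7, so s ≡ 7 (mod 15).

(⇒) Suppose s ≡ 7 (mod 15). Write s = 15j + 7. Then (15j + 7)³ = 3375j³ + 4725j² + 2205j + 343 = 15(225j³ + 315j² + 147j + 22) + 13, so s³ ≡ 13 (mod 15).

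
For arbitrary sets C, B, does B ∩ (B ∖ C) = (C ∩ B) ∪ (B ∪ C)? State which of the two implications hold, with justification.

Only the forward inclusion holds.

(⟹) Let x ∈ B ∩ (B ∖ C). Then x ∈ B and x ∉ C, from which x ∈ (C ∩ B) ∪ (B ∪ C).

(⟸) This inclusion fails. Take C = {1}, B = ∅; then 1 ∈ (C ∩ B) ∪ (B ∪ C) but 1 ∉ B ∩ (B ∖ C).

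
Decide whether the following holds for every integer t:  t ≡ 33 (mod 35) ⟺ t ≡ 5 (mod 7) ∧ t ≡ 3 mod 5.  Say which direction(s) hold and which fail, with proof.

(⟹) Suppose t ≡ 33 (mod 35); write t = 35j + 33. Since 7 ∣ 35, reducing mod 7 gives t ≡ 33 ≡ 5 (mod 7); since 5 ∣ 35, reducing mod 5 gives t ≡ 33 ≡ 3 (mod 5).

(⟸) Conversely, if t ≡ 5 (mod 7) and t ≡ 3 (mod 5), then by the Chinese remainder theorem t ≡ 33 (mod 35). This is exactly t ≡ 33 (mod 35).

Both directions hold; the statement is true.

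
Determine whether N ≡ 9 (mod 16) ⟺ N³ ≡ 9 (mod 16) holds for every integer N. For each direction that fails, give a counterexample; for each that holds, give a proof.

(⇒) Suppose N ≡ 9 (mod 16). Write N = 16j + 9. Then (16j + 9)³ = 4096j³ + 6912j² + 3888j + 729 = 16(256j³ + 432j² + 243j + 45) + 9, so N³ ≡ 9 (mod 16).

(⇐) Conversely, suppose N³ ≡ 9 (mod 16). The only residue r in {0, …, 15} with r³ ≡ 9 (mod 16) is r = 9, so N ≡ 9 (mod 16).

The biconditional holds.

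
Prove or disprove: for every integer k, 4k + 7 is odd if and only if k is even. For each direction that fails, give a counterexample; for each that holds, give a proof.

Only the reverse direction holds.

(→) This fails: take k = 5. Then 4k + 7 = 27, which is odd, yet k = 5 is odd, not even.

(←) Suppose k is even. Since 4 is even, 4k is even for every k, so 4k + 7 has the same parity as 7, which is odd. Hence 4k + 7 is odd.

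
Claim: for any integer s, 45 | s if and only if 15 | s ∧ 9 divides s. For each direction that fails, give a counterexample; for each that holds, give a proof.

Both directions hold.

(→) If 45 ∣ s, write s = 45q. Since 45 = 3·15, s = 15·(3q), so 15 ∣ s; and since 45 = 5·9, s = 9·(5q), so 9 ∣ s.

(←) Suppose 15 ∣ s and 9 ∣ s. Any common multiple of 15 and 9 is a multiple of their lcm; here lcm(15, 9) = 15·9/gcd(15, 9) = 135/3 = 45, so 45 ∣ s.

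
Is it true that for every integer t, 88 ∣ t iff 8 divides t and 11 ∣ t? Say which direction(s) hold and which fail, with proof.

Both directions hold; the statement is true.

Forward direction. If 88 ∣ t, write t = 88q. Since 88 = 11·8, t = 8·(11q), so 8 ∣ t; and since 88 = 8·11, t = 11·(8q), so 11 ∣ t.

Converse. Suppose 8 ∣ t and 11 ∣ t. Any common multiple of 8 and 11 is a multiple of their lcm; here gcd(8, 11) = 1, so lcm(8, 11) = 8·11 = 88, so 88 ∣ t.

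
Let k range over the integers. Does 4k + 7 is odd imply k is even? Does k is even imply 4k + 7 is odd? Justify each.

(⟸) Suppose k is even. Since 4 is even, 4k is even for every k, so 4k + 7 has the same parity as 7, which is odd. Hence 4k + 7 is odd.

(⟹) This fails: take k = 5. Then 4k + 7 = 27, which is odd, yet k = 5 is odd, not even.

The forward direction fails; the converse holds.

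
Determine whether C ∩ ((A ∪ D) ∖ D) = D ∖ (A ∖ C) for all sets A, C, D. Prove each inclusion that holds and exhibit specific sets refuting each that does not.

(⊆) This inclusion fails. Take A = {1}, C = {1}, D = ∅; then 1 ∈ C ∩ ((A ∪ D) ∖ D) but 1 ∉ D ∖ (A ∖ C).

(⊇) This inclusion fails. Take A = ∅, C = ∅, D = {1}; then 1 ∈ D ∖ (A ∖ C) but 1 ∉ C ∩ ((A ∪ D) ∖ D).

Neither inclusion holds.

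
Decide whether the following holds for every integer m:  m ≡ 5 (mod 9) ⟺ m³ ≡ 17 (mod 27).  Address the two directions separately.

The biconditional holds.

Forward direction. Suppose m ≡ 5 (mod 9). Working modulo 27, m ∈ {5, 14, 23}; for each such r, r³ ≡ 17 (mod 27).

Converse. The residues r modulo 27 with r³ ≡ 17 (mod 27) are exactly {5, 14, 23}, and each is ≡ 5 (mod 9).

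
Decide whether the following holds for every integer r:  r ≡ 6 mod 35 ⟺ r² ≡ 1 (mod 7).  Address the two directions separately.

(←) This fails: take r = 1. Then 1² = 1 ≡ 1 (mod 7), yet 1 ≡ 1 (mod 35), not 6.

(→) Suppose r ≡ 6 (mod 35). Then r² ≡ 6² = 36 (mod 35), and since 7 ∣ 35, also r² ≡ 1 (mod 7).

Only the forward direction holds.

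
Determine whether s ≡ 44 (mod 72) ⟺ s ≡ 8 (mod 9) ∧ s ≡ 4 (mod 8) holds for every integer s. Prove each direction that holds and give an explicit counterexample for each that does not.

Both directions hold; the statement is true.

Forward direction. Suppose s ≡ 44 (mod 72); write s = 72j + 44. Since 9 ∣ 72, reducing mod 9 gives s ≡ 44 ≡ 8 (mod 9); since 8 ∣ 72, reducing mod 8 gives s ≡ 44 ≡ 4 (mod 8).

Converse. If s ≡ 8 (mod 9) and s ≡ 4 (mod 8), then by the Chinese remainder theorem s ≡ 44 (mod 72). This is exactly s ≡ 44 (mod 72).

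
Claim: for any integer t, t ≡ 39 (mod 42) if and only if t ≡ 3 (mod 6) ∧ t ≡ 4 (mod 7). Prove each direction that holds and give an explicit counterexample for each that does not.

[⇐] If t ≡ 3 (mod 6) and t ≡ 4 (mod 7), then by the Chinese remainder theorem t ≡ 39 (mod 42). This is exactly t ≡ 39 (mod 42).

[⇒] Suppose t ≡ 39 (mod 42); write t = 42j + 39. Since 6 ∣ 42, reducing mod 6 gives t ≡ 39 ≡ 3 (mod 6); since 7 ∣ 42, reducing mod 7 gives t ≡ 39 ≡ 4 (mod 7).

Equivalent; both directions hold.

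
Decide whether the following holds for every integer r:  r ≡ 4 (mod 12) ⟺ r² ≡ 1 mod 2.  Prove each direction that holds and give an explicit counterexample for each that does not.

Neither direction holds.

(⇒) This fails: take r = 4. Then 4 ≡ 4 (mod 12), but 4² = 16 ≡ 0 (mod 2), not 1.

(⇐) This fails: take r = 1. Then 1² = 1 ≡ 1 (mod 2), yet 1 ≡ 1 (mod 12), not 4.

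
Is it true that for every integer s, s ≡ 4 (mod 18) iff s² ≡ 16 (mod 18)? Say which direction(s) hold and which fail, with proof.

Not equivalent: only (⇒) holds.

(⟹) Suppose s ≡ 4 (mod 18). Write s = 18j + 4. Then (18j + 4)² = 324j² + 144j + 16 = 18(18j² + 8j) + 16, so s² ≡ 16 (mod 18).

(⟸) This fails: take s = 14. Then 14² = 196 ≡ 16 (mod 18), yet 14 ≡ 14 (mod 18), not 4.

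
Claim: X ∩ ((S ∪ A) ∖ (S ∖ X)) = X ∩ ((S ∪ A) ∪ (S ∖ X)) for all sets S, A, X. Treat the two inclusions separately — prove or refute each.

Reverse inclusion. Let x ∈ X ∩ ((S ∪ A) ∪ (S ∖ X)). Then either x ∈ S ∩ X and x ∉ A; or x ∈ A ∩ X and x ∉ S; or x ∈ S ∩ A ∩ X. In each case x ∈ X ∩ ((S ∪ A) ∖ (S ∖ X)), so X ∩ ((S ∪ A) ∪ (S ∖ X)) ⊆ X ∩ ((S ∪ A) ∖ (S ∖ X)).

Forward inclusion. Let x ∈ X ∩ ((S ∪ A) ∖ (S ∖ X)). Then either x ∈ S ∩ X and x ∉ A; or x ∈ A ∩ X and x ∉ S; or x ∈ S ∩ A ∩ X. In each case x ∈ X ∩ ((S ∪ A) ∪ (S ∖ X)), so X ∩ ((S ∪ A) ∖ (S ∖ X)) ⊆ X ∩ ((S ∪ A) ∪ (S ∖ X)).

The two sets are equal.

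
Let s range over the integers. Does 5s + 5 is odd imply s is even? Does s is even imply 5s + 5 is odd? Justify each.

(⟹) Suppose 5s + 5 is odd. Since 5 is odd, 5s and s have the same parity, so 5s + 5 ≡ s + 5 (mod 2). As 5 is odd, 5s + 5 is odd exactly when s is even. Thus s is even.

(⟸) Conversely, suppose s is even; write s = 2j. Then 5s + 5 = 5·(2j) + 5 = 2·5j + 5, which is odd.

Both directions hold; the statement is true.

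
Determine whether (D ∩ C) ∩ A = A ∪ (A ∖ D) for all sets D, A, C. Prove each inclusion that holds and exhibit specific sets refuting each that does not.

(⊆) holds; (⊇) fails.

Forward inclusion. Let x ∈ (D ∩ C) ∩ A. Then x ∈ D ∩ A ∩ C, from which x ∈ A ∪ (A ∖ D).

Reverse inclusion. This inclusion fails. Take D = ∅, A = {1}, C = ∅; then 1 ∈ A ∪ (A ∖ D) but 1 ∉ (D ∩ C) ∩ A.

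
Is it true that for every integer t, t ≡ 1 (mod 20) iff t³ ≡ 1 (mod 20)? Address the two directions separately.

(⇐) Suppose t³ ≡ 1 (mod 20). The only residue r in {0, …, 19} with r³ ≡ 1 (mod 20) is r = 1, so t ≡ 1 (mod 20).

(⇒) Suppose t ≡ 1 (mod 20). Write t = 20j + 1. Then (20j + 1)³ = 8000j³ + 1200j² + 60j + 1 = 20(400j³ + 60j² + 3j) + 1, so t³ ≡ 1 (mod 20).

Equivalent; both directions hold.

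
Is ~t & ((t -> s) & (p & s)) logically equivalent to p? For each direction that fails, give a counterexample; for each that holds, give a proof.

The forward direction holds; the converse fails.

(⇒) Assume the antecedent. If s is true, the antecedent forces (s = T, t = F, p = T), and p holds there. If s is false, the antecedent cannot hold. Either way p holds.

(⇐) This fails. Under s = F, t = F, p = T, the left side is false but the right side is true.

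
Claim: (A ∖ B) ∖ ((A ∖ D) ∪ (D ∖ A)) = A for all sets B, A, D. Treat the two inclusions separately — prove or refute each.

The sets are not equal: only the forward inclusion holds.

Forward inclusion. Let x ∈ (A ∖ B) ∖ ((A ∖ D) ∪ (D ∖ A)). Then x ∈ A ∩ D and x ∉ B, from which x ∈ A.

Reverse inclusion. This inclusion fails. Take B = ∅, A = {1}, D = ∅; then 1 ∈ A but 1 ∉ (A ∖ B) ∖ ((A ∖ D) ∪ (D ∖ A)).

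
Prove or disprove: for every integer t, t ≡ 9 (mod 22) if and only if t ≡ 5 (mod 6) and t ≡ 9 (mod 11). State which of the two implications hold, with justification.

(⇒) fails; (⇐) holds.

(→) This fails: t = 9 gives 9 ≡ 9 (mod 22) but 9 ≡ 3 (mod 6), so the conjunction on the right does not hold.

(←) Conversely, if t ≡ 5 (mod 6) and t ≡ 9 (mod 11), then by the Chinese remainder theorem t ≡ 53 (mod 66). Since 53 ≡ 9 (mod 22) and 22 ∣ 66, we get t ≡ 9 (mod 22).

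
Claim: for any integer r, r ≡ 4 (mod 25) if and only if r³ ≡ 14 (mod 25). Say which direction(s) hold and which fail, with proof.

(⇐) Suppose r³ ≡ 14 (mod 25). The only residue r in {0, …, 24} with r³ ≡ 14 (mod 25) is r = 4, so r ≡ 4 (mod 25).

(⇒) Suppose r ≡ 4 (mod 25). Write r = 25j + 4. Then (25j + 4)³ = 15625j³ + 7500j² + 1200j + 64 = 25(625j³ + 300j² + 48j + 2) + 14, so r³ ≡ 14 (mod 25).

Equivalent; both directions hold.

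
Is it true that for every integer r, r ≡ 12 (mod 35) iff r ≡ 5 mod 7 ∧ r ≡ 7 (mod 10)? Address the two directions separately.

Only the converse holds.

(←) If r ≡ 5 (mod 7) and r ≡ 7 (mod 10), then by the Chinese remainder theorem r ≡ 47 (mod 70). Since 47 ≡ 12 (mod 35) and 35 ∣ 70, we get r ≡ 12 (mod 35).

(→) This fails: r = 12 gives 12 ≡ 12 (mod 35) but 12 ≡ 2 (mod 10), so the conjunction on the right does not hold.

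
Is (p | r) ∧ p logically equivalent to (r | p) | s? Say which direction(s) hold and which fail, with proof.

[⇒] Assume the antecedent. If r is true, (r | p) | s reduces to true regardless of the other variables. If r is false, the antecedent forces (r = F, p = T, s = F) or (r = F, p = T, s = T), and (r | p) | s holds there. Either way (r | p) | s holds.

[⇐] This fails. Under r = T, p = F, s = F, the left side is false but the right side is true.

(⇒) holds; (⇐) fails.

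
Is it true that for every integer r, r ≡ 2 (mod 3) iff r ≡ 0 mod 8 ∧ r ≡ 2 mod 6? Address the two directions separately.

Only the reverse direction holds.

(⟹) This fails: r = 2 gives 2 ≡ 2 (mod 3) but 2 ≡ 2 (mod 8), so the conjunction on the right does not hold.

(⟸) Conversely, if r ≡ 0 (mod 8) and r ≡ 2 (mod 6), then by the Chinese remainder theorem r ≡ 8 (mod 24). Since 8 ≡ 2 (mod 3) and 3 ∣ 24, we get r ≡ 2 (mod 3).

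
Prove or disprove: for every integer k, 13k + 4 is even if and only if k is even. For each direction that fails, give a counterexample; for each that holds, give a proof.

(⇒) Suppose 13k + 4 is even. Since 13 is odd, 13k and k have the same parity, so 13k + 4 ≡ k + 4 (mod 2). As 4 is even, 13k + 4 is even exactly when k is even. Thus k is even.

(⇐) Conversely, suppose k is even; write k = 2j. Then 13k + 4 = 13·(2j) + 4 = 2·13j + 4, which is even.

Both implications hold.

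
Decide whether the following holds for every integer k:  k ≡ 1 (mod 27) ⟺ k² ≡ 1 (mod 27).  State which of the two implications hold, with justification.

[⇒] Suppose k ≡ 1 (mod 27). Write k = 27j + 1. Then (27j + 1)² = 729j² + 54j + 1 = 27(27j² + 2j) + 1, so k² ≡ 1 (mod 27).

[⇐] This fails: take k = 26. Then 26² = 676 ≡ 1 (mod 27), yet 26 ≡ 26 (mod 27), not 1.

The forward direction holds; the converse fails.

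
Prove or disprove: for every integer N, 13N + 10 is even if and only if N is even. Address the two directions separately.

Both directions hold.

[⇐] Suppose N is even; write N = 2j. Then 13N + 10 = 13·(2j) + 10 = 2·13j + 10, which is even.

[⇒] Suppose 13N + 10 is even. Since 13 is odd, 13N and N have the same parity, so 13N + 10 ≡ N + 10 (mod 2). As 10 is even, 13N + 10 is even exactly when N is even. Thus N is even.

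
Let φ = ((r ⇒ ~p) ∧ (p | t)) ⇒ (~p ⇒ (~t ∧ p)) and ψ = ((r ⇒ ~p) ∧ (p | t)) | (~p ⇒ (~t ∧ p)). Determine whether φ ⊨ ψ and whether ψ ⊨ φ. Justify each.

(⇒) This fails. Under t = F, r = F, p = F, the left side is true but the right side is false.

(⇐) This fails. Under t = T, r = F, p = F, the left side is false but the right side is true.

(⇒) fails and (⇐) fails.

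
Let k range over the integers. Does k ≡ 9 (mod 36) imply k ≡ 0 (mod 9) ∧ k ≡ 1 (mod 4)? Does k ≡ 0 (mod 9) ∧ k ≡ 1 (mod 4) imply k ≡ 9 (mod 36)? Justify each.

Both directions hold.

[⇒] Suppose k ≡ 9 (mod 36); write k = 36j + 9. Since 9 ∣ 36, reducing mod 9 gives k ≡ 9 ≡ 0 (mod 9); since 4 ∣ 36, reducing mod 4 gives k ≡ 9 ≡ 1 (mod 4).

[⇐] Conversely, if k ≡ 0 (mod 9) and k ≡ 1 (mod 4), then by the Chinese remainder theorem k ≡ 9 (mod 36). This is exactly k ≡ 9 (mod 36).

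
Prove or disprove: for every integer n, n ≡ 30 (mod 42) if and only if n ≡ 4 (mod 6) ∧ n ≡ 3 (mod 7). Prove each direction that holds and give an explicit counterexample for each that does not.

Both directions fail.

Forward direction. This fails: n = 30 gives 30 ≡ 30 (mod 42) but 30 ≡ 0 (mod 6), so the conjunction on the right does not hold.

Converse. This fails: n = 10 satisfies both congruences on the right (10 ≡ 4 mod 6 and 10 ≡ 3 mod 7) yet 10 ≡ 10 (mod 42), not 30.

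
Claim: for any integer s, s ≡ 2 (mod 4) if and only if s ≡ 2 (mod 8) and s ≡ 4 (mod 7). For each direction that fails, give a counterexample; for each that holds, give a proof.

(⇒) fails; (⇐) holds.

(→) This fails: s = 2 gives 2 ≡ 2 (mod 4) but 2 ≡ 2 (mod 7), so the conjunction on the right does not hold.

(←) Conversely, if s ≡ 2 (mod 8) and s ≡ 4 (mod 7), then by the Chinese remainder theorem s ≡ 18 (mod 56). Since 18 ≡ 2 (mod 4) and 4 ∣ 56, we get s ≡ 2 (mod 4).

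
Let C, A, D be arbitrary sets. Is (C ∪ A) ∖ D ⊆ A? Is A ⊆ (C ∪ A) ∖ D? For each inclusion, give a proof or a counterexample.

Forward inclusion. This inclusion fails. Take C = {1}, A = ∅, D = ∅; then 1 ∈ (C ∪ A) ∖ D but 1 ∉ A.

Reverse inclusion. This inclusion fails. Take C = ∅, A = {1}, D = {1}; then 1 ∈ A but 1 ∉ (C ∪ A) ∖ D.

Neither inclusion holds.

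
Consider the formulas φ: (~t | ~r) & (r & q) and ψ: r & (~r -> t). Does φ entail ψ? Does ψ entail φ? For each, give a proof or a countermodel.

Only the forward implication holds.

(⟹) Assume the antecedent. If q is true, the antecedent forces (q = T, t = F, r = T), and r & (~r -> t) holds there. If q is false, the antecedent cannot hold. Either way r & (~r -> t) holds.

(⟸) This fails. Under q = F, t = F, r = T, the left side is false but the right side is true.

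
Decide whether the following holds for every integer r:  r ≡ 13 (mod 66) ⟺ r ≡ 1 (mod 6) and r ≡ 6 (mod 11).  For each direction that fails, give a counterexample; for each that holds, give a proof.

(⇒) fails and (⇐) fails.

[⇒] This fails: r = 13 gives 13 ≡ 13 (mod 66) but 13 ≡ 2 (mod 11), so the conjunction on the right does not hold.

[⇐] This fails: r = 61 satisfies both congruences on the right (61 ≡ 1 mod 6 and 61 ≡ 6 mod 11) yet 61 ≡ 61 (mod 66), not 13.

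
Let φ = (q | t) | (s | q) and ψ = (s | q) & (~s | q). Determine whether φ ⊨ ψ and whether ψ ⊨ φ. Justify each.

(⇒) fails; (⇐) holds.

(⟹) This fails. Under t = T, q = F, s = F, the left side is true but the right side is false.

(⟸) Assume the antecedent. If t is true, (q | t) | (s | q) reduces to true regardless of the other variables. If t is false, the antecedent forces (t = F, q = T, s = F) or (t = F, q = T, s = T), and (q | t) | (s | q) holds there. Either way (q | t) | (s | q) holds.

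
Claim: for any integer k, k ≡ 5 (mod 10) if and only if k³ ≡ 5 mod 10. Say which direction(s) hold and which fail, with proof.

(⟹) Suppose k ≡ 5 (mod 10). Write k = 10j + 5. Then (10j + 5)³ = 1000j³ + 1500j² + 750j + 125 = 10(100j³ + 150j² + 75j + 12) + 5, so k³ ≡ 5 (mod 10).

(⟸) For the converse, argue contrapositively. If k ≢ 5 (mod 10), then k is congruent to one of 0, 1, 2, 3, 4, 6, 7, 8, 9 modulo 10, and these give k³ ≡ 0, 1, 8, 7, 4, 6, 3, 2, 9 respectively — never 5.

Both implications hold.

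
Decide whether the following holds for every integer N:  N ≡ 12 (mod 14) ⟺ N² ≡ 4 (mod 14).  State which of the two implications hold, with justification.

Not equivalent: only (⇒) holds.

(⟹) Suppose N ≡ 12 (mod 14). Write N = 14j + 12. Then (14j + 12)² = 196j² + 336j + 144 = 14(14j² + 24j + 10) + 4, so N² ≡ 4 (mod 14).

(⟸) This fails: take N = 2. Then 2² = 4 ≡ 4 (mod 14), yet 2 ≡ 2 (mod 14), not 12.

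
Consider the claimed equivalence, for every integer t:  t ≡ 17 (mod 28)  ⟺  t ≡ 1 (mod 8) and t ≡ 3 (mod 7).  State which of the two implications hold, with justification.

[⇒] This fails: t = 45 gives 45 ≡ 17 (mod 28) but 45 ≡ 5 (mod 8), so the conjunction on the right does not hold.

[⇐] Conversely, if t ≡ 1 (mod 8) and t ≡ 3 (mod 7), then by the Chinese remainder theorem t ≡ 17 (mod 56). Since 17 ≡ 17 (mod 28) and 28 ∣ 56, we get t ≡ 17 (mod 28).

Not equivalent: only (⇐) holds.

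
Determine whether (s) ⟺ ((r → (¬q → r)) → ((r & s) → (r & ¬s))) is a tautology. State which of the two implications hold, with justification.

Neither implication holds.

Forward direction. This fails. Under s = T, r = T, q = F, the left side is true but the right side is false.

Converse. This fails. Under s = F, r = F, q = F, the left side is false but the right side is true.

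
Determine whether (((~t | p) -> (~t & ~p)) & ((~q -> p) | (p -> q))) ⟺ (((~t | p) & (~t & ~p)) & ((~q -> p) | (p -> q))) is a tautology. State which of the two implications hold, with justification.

(⟹) This fails. Under p = F, q = F, t = T, the left side is true but the right side is false.

(⟸) Assume the antecedent. If p is true, the antecedent cannot hold. If p is false, the consequent reduces to true regardless of the other variables. Either way the consequent holds.

Only the converse holds.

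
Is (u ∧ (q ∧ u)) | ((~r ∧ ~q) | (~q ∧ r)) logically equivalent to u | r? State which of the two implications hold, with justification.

(⇒) fails and (⇐) fails.

(⟹) This fails. Under q = F, r = F, u = F, the left side is true but the right side is false.

(⟸) This fails. Under q = T, r = T, u = F, the left side is false but the right side is true.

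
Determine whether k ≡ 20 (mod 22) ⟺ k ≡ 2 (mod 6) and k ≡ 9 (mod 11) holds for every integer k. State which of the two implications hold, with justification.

Only the converse holds.

[⇒] This fails: k = 64 gives 64 ≡ 20 (mod 22) but 64 ≡ 4 (mod 6), so the conjunction on the right does not hold.

[⇐] Conversely, if k ≡ 2 (mod 6) and k ≡ 9 (mod 11), then by the Chinese remainder theorem k ≡ 20 (mod 66). Since 20 ≡ 20 (mod 22) and 22 ∣ 66, we get k ≡ 20 (mod 22).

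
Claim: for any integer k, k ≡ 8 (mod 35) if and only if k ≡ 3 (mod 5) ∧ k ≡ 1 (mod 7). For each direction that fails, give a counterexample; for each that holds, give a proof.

Equivalent; both directions hold.

(⇒) Suppose k ≡ 8 (mod 35); write k = 35j + 8. Since 5 ∣ 35, reducing mod 5 gives k ≡ 8 ≡ 3 (mod 5); since 7 ∣ 35, reducing mod 7 gives k ≡ 8 ≡ 1 (mod 7).

(⇐) Conversely, if k ≡ 3 (mod 5) and k ≡ 1 (mod 7), then by the Chinese remainder theorem k ≡ 8 (mod 35). This is exactly k ≡ 8 (mod 35).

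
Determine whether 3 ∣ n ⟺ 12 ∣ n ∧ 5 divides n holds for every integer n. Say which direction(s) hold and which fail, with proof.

(⟸) Suppose 12 ∣ n and 5 ∣ n. Any common multiple of 12 and 5 is a multiple of their lcm; here gcd(12, 5) = 1, so lcm(12, 5) = 12·5 = 60, so 60 ∣ n. Since 3 ∣ 60, it follows that 3 ∣ n.

(⟹) This fails: take n = 3. Certainly 3 ∣ 3, but 12 ∤ 3.

The forward direction fails; the converse holds.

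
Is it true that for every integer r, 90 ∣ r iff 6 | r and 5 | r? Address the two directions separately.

Only the forward direction holds.

(⟹) If 90 ∣ r, write r = 90q. Since 90 = 15·6, r = 6·(15q), so 6 ∣ r; and since 90 = 18·5, r = 5·(18q), so 5 ∣ r.

(⟸) This fails: take r = 30. Both 6 ∣ 30 and 5 ∣ 30, yet 30 is not a multiple of 90 (since 30 = 0·90 + 30), so 90 ∤ 30.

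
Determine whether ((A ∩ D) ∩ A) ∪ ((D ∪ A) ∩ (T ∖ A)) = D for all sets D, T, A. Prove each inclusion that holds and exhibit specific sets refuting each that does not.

Reverse inclusion. This inclusion fails. Take D = {1}, T = ∅, A = ∅; then 1 ∈ D but 1 ∉ ((A ∩ D) ∩ A) ∪ ((D ∪ A) ∩ (T ∖ A)).

Forward inclusion. Let x ∈ ((A ∩ D) ∩ A) ∪ ((D ∪ A) ∩ (T ∖ A)). Then either x ∈ D ∩ T and x ∉ A; or x ∈ D ∩ A and x ∉ T; or x ∈ D ∩ T ∩ A. In each case x ∈ D, so ((A ∩ D) ∩ A) ∪ ((D ∪ A) ∩ (T ∖ A)) ⊆ D.

The sets are not equal: only the forward inclusion holds.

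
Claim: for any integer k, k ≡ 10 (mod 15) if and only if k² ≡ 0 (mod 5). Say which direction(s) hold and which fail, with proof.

(⇒) holds; (⇐) fails.

[⇐] This fails: take k = 0. Then 0² = 0 ≡ 0 (mod 5), yet 0 ≡ 0 (mod 15), not 10.

[⇒] Suppose k ≡ 10 (mod 15). Then k² ≡ 10² = 100 (mod 15), and since 5 ∣ 15, also k² ≡ 0 (mod 5).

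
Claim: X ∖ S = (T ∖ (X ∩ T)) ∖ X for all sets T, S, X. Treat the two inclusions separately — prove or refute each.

(⊆) This inclusion fails. Take T = ∅, S = ∅, X = {1}; then 1 ∈ X ∖ S but 1 ∉ (T ∖ (X ∩ T)) ∖ X.

(⊇) This inclusion fails. Take T = {1}, S = ∅, X = ∅; then 1 ∈ (T ∖ (X ∩ T)) ∖ X but 1 ∉ X ∖ S.

Neither inclusion holds.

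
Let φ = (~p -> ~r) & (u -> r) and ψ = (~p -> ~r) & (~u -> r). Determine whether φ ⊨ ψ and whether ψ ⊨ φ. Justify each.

Neither direction holds.

(⇒) This fails. Under u = F, r = F, p = F, the left side is true but the right side is false.

(⇐) This fails. Under u = T, r = F, p = F, the left side is false but the right side is true.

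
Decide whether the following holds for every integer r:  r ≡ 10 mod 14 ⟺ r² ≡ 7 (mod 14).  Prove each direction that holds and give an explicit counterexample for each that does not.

(⇒) fails and (⇐) fails.

(⇒) This fails: take r = 10. Then 10 ≡ 10 (mod 14), but 10² = 100 ≡ 2 (mod 14), not 7.

(⇐) This fails: take r = 7. Then 7² = 49 ≡ 7 (mod 14), yet 7 ≡ 7 (mod 14), not 10.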